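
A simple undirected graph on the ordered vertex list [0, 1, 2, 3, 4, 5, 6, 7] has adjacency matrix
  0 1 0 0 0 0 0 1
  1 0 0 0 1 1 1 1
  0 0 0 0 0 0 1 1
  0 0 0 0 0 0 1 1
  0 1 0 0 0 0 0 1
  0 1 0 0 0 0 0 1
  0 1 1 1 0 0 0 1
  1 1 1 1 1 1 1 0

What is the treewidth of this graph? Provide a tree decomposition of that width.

Each bag holds 3 vertices, so the decomposition has width 2, which upper-bounds the treewidth. On the other hand G contains the 3-clique {0, 1, 7}. A clique must lie in a single bag of any decomposition, so no decomposition can have width below 2. The upper and lower bounds meet at 2, so that is the treewidth.

Treewidth 2.
One such decomposition:
Bags: B1 = {3, 6, 7}  B2 = {1, 6, 7}  B3 = {1, 4, 7}  B4 = {1, 5, 7}  B5 = {0, 1, 7}  B6 = {2, 6, 7}
Tree: B1–B2, B2–B3, B2–B4, B3–B5, B1–B6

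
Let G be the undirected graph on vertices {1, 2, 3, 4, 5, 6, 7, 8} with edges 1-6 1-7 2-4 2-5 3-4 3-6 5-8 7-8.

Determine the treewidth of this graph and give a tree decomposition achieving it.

Treewidth 2.
One such decomposition:
Bags: B1 = {5, 7, 8}  B2 = {2, 5, 7}  B3 = {2, 4, 7}  B4 = {3, 4, 7}  B5 = {3, 6, 7}  B6 = {1, 6, 7}
Tree: B1–B2, B2–B3, B3–B4, B4–B5, B5–B6

Every bag has size at most 3, so the width is 3 − 1 = 2 and tw(G) ≤ 2. Since 7–8–5–2–4–3–6–1–7 is a cycle in G, G is not acyclic. Forests are exactly the graphs of treewidth ≤ 1, so tw(G) ≥ 2. Therefore the treewidth is 2.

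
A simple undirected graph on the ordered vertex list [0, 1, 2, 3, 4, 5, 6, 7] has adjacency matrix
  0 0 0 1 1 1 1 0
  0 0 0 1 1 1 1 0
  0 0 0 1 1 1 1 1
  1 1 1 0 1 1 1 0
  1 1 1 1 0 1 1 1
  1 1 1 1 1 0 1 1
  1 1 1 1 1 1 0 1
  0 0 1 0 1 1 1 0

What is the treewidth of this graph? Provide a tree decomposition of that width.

Treewidth 4.
Bags: B1 = {0, 3, 4, 5, 6}  B2 = {2, 3, 4, 5, 6}  B3 = {1, 3, 4, 5, 6}  B4 = {2, 4, 5, 6, 7}
Tree: B1–B2, B2–B3, B2–B4

The largest bag has 5 vertices, giving width 4; this decomposition certifies tw(G) ≤ 4. Conversely, {0, 3, 4, 5, 6} is a clique of size 5, and the vertices of any clique must share a bag in every tree decomposition; so some bag has ≥ 5 vertices and tw(G) ≥ 4. The upper and lower bounds meet at 4, so that is the treewidth.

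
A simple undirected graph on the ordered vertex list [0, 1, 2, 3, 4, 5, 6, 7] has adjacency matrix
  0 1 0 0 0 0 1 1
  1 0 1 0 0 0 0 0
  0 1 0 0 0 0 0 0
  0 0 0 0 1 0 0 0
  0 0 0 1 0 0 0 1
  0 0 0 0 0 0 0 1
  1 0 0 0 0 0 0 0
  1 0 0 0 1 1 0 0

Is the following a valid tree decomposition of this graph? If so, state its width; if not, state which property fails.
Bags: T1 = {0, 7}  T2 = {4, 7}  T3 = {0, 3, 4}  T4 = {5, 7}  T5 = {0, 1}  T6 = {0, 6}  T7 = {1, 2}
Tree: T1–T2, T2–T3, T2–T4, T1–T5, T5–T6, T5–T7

A tree decomposition must satisfy three properties: every vertex lies in some bag; for every edge, both endpoints lie together in some bag; and for every vertex, the bags containing it form a connected subtree. Here bags containing vertex 0 are not connected in the tree, so the decomposition is invalid.

No — bags containing vertex 0 are not connected in the tree.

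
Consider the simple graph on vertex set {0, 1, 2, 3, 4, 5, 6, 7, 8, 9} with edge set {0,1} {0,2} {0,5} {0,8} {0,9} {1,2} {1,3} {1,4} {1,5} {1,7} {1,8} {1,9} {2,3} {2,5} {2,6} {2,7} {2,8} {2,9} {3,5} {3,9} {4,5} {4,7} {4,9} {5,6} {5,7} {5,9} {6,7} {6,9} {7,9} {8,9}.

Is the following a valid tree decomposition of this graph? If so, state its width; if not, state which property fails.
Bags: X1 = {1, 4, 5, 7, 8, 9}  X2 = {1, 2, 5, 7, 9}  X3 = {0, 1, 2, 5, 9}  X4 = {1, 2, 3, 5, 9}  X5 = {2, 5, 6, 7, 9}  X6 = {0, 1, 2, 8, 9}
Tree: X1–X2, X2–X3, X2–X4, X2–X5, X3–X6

A tree decomposition must satisfy three properties: every vertex lies in some bag; for every edge, both endpoints lie together in some bag; and for every vertex, the bags containing it form a connected subtree. Here bags containing vertex 8 are not connected in the tree, so the decomposition is invalid.

No — bags containing vertex 8 are not connected in the tree.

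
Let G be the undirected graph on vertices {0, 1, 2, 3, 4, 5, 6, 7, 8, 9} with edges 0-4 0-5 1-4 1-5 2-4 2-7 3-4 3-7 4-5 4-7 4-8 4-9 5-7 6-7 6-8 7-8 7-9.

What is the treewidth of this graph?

2

A width-2 tree decomposition is:
Bags: B1 = {4, 7, 8}  B2 = {3, 4, 7}  B3 = {4, 7, 9}  B4 = {4, 5, 7}  B5 = {2, 4, 7}  B6 = {0, 4, 5}  B7 = {1, 4, 5}  B8 = {6, 7, 8}
Tree: B1–B2, B1–B3, B2–B4, B3–B5, B4–B6, B6–B7, B1–B8
Each bag holds 3 vertices, so the decomposition has width 2, which upper-bounds the treewidth. On the other hand G contains the 3-clique {0, 4, 5}. A clique must lie in a single bag of any decomposition, so no decomposition can have width below 2. Combining the bounds, tw(G) = 2.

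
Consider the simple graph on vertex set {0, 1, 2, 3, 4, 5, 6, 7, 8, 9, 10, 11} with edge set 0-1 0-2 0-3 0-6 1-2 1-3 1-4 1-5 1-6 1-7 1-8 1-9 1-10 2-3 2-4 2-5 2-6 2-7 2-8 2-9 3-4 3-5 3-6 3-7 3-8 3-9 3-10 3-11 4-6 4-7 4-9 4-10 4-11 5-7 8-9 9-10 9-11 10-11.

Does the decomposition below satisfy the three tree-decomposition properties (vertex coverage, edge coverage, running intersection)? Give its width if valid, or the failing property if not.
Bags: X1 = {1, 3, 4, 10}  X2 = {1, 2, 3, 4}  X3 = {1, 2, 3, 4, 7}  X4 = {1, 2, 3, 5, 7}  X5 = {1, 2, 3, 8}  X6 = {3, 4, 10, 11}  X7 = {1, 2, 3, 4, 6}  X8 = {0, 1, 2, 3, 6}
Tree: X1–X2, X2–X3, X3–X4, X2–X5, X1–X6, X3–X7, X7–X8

No — vertex 9 appears in no bag.

A tree decomposition must satisfy three properties: every vertex lies in some bag; for every edge, both endpoints lie together in some bag; and for every vertex, the bags containing it form a connected subtree. Here vertex 9 appears in no bag, so the decomposition is invalid.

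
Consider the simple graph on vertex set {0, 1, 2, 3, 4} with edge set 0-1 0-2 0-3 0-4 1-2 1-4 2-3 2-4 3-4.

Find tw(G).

A width-3 tree decomposition is:
Bags: B1 = {0, 1, 2, 4}  B2 = {0, 2, 3, 4}
Tree: B1–B2
Every bag has size at most 4, so the width is 4 − 1 = 3 and tw(G) ≤ 3. On the other hand G contains the 4-clique {0, 1, 2, 4}. A clique must lie in a single bag of any decomposition, so no decomposition can have width below 3. Hence tw(G) = 3 exactly.

3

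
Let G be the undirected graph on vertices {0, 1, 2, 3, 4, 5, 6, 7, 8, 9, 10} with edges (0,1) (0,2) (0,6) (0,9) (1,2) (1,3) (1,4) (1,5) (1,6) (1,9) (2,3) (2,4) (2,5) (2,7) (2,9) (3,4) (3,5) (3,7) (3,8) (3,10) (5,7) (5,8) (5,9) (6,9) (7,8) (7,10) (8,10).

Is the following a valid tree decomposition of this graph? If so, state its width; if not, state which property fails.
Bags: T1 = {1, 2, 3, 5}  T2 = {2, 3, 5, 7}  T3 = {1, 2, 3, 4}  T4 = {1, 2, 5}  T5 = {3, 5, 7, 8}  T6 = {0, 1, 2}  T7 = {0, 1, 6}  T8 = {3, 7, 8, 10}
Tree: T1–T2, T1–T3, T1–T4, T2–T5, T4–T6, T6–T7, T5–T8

A tree decomposition must satisfy three properties: every vertex lies in some bag; for every edge, both endpoints lie together in some bag; and for every vertex, the bags containing it form a connected subtree. Here vertex 9 appears in no bag, so the decomposition is invalid.

No — vertex 9 appears in no bag.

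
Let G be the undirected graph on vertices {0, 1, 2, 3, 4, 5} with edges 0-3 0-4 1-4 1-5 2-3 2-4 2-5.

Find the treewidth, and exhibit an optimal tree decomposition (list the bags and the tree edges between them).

Treewidth 2.
One optimal decomposition is:
Bags: B1 = {1, 4, 5}  B2 = {2, 4, 5}  B3 = {0, 2, 4}  B4 = {0, 2, 3}
Tree: B1–B2, B2–B3, B3–B4

Each bag holds 3 vertices, so the decomposition has width 2, which upper-bounds the treewidth. For the lower bound, G contains the cycle 1–5–2–4–1, so G is not a forest; only forests have treewidth ≤ 1, hence tw(G) ≥ 2. Hence tw(G) = 2 exactly.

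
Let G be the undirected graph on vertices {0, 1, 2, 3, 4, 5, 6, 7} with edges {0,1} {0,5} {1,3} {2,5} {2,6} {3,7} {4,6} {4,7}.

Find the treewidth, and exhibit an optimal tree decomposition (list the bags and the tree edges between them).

Treewidth 2.
One optimal decomposition is:
Bags: B1 = {1, 3, 7}  B2 = {0, 1, 7}  B3 = {0, 5, 7}  B4 = {2, 5, 7}  B5 = {2, 6, 7}  B6 = {4, 6, 7}
Tree: B1–B2, B2–B3, B3–B4, B4–B5, B5–B6

Every bag has size at most 3, so the width is 3 − 1 = 2 and tw(G) ≤ 2. For the lower bound, G contains the cycle 7–3–1–0–5–2–6–4–7, so G is not a forest; only forests have treewidth ≤ 1, hence tw(G) ≥ 2. Combining the bounds, tw(G) = 2.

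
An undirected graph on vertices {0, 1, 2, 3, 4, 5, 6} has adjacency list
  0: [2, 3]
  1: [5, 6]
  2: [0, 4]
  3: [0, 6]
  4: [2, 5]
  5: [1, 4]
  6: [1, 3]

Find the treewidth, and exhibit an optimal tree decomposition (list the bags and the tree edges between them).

Treewidth 2.
One optimal decomposition is:
Bags: B1 = {1, 5, 6}  B2 = {3, 5, 6}  B3 = {0, 3, 5}  B4 = {0, 2, 5}  B5 = {2, 4, 5}
Tree: B1–B2, B2–B3, B3–B4, B4–B5

Each bag holds 3 vertices, so the decomposition has width 2, which upper-bounds the treewidth. Since 5–1–6–3–0–2–4–5 is a cycle in G, G is not acyclic. Forests are exactly the graphs of treewidth ≤ 1, so tw(G) ≥ 2. Therefore the treewidth is 2.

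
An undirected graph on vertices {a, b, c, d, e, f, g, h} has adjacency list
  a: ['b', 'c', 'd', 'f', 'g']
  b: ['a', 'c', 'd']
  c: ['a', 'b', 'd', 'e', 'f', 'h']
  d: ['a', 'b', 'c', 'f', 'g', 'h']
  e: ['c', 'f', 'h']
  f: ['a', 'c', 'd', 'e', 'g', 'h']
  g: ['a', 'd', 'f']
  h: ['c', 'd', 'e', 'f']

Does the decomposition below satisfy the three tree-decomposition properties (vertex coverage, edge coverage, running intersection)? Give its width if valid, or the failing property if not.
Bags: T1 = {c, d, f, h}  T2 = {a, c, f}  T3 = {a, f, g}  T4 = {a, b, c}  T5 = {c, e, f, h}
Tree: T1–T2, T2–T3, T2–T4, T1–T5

No — edge (d,a) lies in no bag.

A tree decomposition must satisfy three properties: every vertex lies in some bag; for every edge, both endpoints lie together in some bag; and for every vertex, the bags containing it form a connected subtree. Here edge (d,a) lies in no bag, so the decomposition is invalid.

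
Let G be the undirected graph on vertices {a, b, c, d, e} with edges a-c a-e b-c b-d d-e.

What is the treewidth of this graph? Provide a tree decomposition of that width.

The largest bag has 3 vertices, giving width 2; this decomposition certifies tw(G) ≤ 2. For the lower bound, G contains the cycle c–a–e–d–b–c, so G is not a forest; only forests have treewidth ≤ 1, hence tw(G) ≥ 2. Combining the bounds, tw(G) = 2.

Treewidth 2.
Bags: B1 = {a, c, e}  B2 = {c, d, e}  B3 = {b, c, d}
Tree: B1–B2, B2–B3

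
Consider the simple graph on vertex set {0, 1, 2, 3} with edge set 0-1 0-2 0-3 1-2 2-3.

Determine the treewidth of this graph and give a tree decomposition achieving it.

Treewidth 2.
Bags: B1 = {0, 1, 2}  B2 = {0, 2, 3}
Tree: B1–B2

Each bag holds 3 vertices, so the decomposition has width 2, which upper-bounds the treewidth. For the lower bound, the 3 vertices {0, 1, 2} are pairwise adjacent, and any tree decomposition puts a clique entirely inside one bag — forcing width ≥ 2. The upper and lower bounds meet at 2, so that is the treewidth.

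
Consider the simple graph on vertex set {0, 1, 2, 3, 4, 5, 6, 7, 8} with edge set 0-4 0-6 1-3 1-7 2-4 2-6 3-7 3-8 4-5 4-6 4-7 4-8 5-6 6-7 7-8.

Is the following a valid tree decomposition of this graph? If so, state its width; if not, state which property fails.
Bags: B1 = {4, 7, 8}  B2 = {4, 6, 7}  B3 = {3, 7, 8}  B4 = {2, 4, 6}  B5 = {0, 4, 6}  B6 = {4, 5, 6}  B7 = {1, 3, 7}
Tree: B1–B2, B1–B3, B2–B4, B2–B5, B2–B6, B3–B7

Checking the three conditions: (i) the bags cover all of {0, 1, 2, 3, 4, 5, 6, 7, 8}; (ii) for each edge, some bag contains both endpoints; (iii) the bags containing any fixed vertex form a subtree. All hold, so the decomposition is valid with width 3 − 1 = 2.

Yes; width 2.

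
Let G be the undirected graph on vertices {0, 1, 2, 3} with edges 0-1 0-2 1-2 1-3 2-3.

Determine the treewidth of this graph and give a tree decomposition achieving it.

Treewidth 2.
One optimal decomposition is:
Bags: B1 = {0, 1, 2}  B2 = {1, 2, 3}
Tree: B1–B2

Every bag has size at most 3, so the width is 3 − 1 = 2 and tw(G) ≤ 2. Conversely, {0, 1, 2} is a clique of size 3, and the vertices of any clique must share a bag in every tree decomposition; so some bag has ≥ 3 vertices and tw(G) ≥ 2. Hence tw(G) = 2 exactly.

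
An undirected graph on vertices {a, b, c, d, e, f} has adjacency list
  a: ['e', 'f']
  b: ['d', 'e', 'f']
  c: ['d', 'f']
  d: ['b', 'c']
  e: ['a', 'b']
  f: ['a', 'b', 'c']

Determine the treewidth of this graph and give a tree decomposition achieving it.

Treewidth 2.
One optimal decomposition is:
Bags: B1 = {a, b, e}  B2 = {a, b, f}  B3 = {b, d, f}  B4 = {c, d, f}
Tree: B1–B2, B2–B3, B3–B4

The largest bag has 3 vertices, giving width 2; this decomposition certifies tw(G) ≤ 2. The edges e–a–f–b–e form a cycle, so G is not a tree and its treewidth is at least 2. The upper and lower bounds meet at 2, so that is the treewidth.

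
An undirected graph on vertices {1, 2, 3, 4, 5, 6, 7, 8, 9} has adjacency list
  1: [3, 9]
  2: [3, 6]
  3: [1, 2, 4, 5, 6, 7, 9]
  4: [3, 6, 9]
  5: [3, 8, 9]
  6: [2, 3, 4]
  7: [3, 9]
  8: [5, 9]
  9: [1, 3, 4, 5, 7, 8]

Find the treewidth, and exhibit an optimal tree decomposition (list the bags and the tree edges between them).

Treewidth 2.
One optimal decomposition is:
Bags: B1 = {5, 8, 9}  B2 = {3, 5, 9}  B3 = {3, 4, 9}  B4 = {3, 7, 9}  B5 = {1, 3, 9}  B6 = {3, 4, 6}  B7 = {2, 3, 6}
Tree: B1–B2, B2–B3, B2–B4, B4–B5, B3–B6, B6–B7

Every bag has size at most 3, so the width is 3 − 1 = 2 and tw(G) ≤ 2. For the lower bound, the 3 vertices {5, 8, 9} are pairwise adjacent, and any tree decomposition puts a clique entirely inside one bag — forcing width ≥ 2. The upper and lower bounds meet at 2, so that is the treewidth.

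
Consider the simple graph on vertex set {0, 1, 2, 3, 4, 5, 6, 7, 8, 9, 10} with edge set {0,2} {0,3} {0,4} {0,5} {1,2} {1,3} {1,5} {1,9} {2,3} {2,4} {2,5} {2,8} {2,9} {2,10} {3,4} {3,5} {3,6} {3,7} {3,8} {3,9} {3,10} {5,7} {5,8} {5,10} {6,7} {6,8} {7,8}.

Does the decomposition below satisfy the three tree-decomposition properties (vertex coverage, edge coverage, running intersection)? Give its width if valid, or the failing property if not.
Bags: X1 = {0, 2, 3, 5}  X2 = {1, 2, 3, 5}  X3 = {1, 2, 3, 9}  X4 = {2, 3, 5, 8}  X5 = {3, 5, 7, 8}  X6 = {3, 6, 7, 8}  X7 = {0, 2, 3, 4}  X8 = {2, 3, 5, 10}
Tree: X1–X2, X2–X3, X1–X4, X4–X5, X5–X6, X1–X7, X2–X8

Vertex coverage: the bags together contain {0, 1, 2, 3, 4, 5, 6, 7, 8, 9, 10}, the full vertex set. Edge coverage: each edge of G has both endpoints in at least one bag. Running intersection: for every vertex, the bags containing it form a connected subtree. All three properties hold, so this is a valid tree decomposition of width max|bag| − 1 = 3, and hence tw(G) ≤ 3.

Yes; width 3.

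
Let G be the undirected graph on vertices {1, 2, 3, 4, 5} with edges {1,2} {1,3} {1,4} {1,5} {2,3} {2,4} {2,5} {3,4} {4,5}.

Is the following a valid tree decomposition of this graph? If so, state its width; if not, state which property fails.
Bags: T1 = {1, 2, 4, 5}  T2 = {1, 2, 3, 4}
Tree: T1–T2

Yes; width 3.

Every vertex of G appears in some bag (union = {1, 2, 3, 4, 5}); every edge is covered by a bag; and for each vertex v the set of bags containing v is connected in the bag tree. The decomposition is therefore valid. The largest bag has 4 vertices, so the width is 3.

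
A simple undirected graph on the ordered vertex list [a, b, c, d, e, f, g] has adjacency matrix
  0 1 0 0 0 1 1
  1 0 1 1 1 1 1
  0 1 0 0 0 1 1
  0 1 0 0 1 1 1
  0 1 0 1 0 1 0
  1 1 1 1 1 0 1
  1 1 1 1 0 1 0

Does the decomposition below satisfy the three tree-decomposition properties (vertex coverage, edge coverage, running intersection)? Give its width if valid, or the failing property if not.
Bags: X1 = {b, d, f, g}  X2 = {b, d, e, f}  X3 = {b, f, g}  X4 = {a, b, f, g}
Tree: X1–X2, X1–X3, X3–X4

No — vertex c appears in no bag.

A tree decomposition must satisfy three properties: every vertex lies in some bag; for every edge, both endpoints lie together in some bag; and for every vertex, the bags containing it form a connected subtree. Here vertex c appears in no bag, so the decomposition is invalid.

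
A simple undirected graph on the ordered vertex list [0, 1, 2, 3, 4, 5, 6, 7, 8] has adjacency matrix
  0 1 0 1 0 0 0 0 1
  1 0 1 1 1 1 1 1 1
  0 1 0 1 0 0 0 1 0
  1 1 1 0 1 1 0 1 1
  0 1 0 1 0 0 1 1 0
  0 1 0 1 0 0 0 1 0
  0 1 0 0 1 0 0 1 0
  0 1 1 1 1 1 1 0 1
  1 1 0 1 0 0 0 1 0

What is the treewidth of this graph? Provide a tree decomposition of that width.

Treewidth 3.
Bags: B1 = {1, 2, 3, 7}  B2 = {1, 3, 4, 7}  B3 = {1, 4, 6, 7}  B4 = {1, 3, 7, 8}  B5 = {0, 1, 3, 8}  B6 = {1, 3, 5, 7}
Tree: B1–B2, B2–B3, B2–B4, B4–B5, B1–B6

The largest bag has 4 vertices, giving width 3; this decomposition certifies tw(G) ≤ 3. Conversely, {0, 1, 3, 8} is a clique of size 4, and the vertices of any clique must share a bag in every tree decomposition; so some bag has ≥ 4 vertices and tw(G) ≥ 3. The upper and lower bounds meet at 3, so that is the treewidth.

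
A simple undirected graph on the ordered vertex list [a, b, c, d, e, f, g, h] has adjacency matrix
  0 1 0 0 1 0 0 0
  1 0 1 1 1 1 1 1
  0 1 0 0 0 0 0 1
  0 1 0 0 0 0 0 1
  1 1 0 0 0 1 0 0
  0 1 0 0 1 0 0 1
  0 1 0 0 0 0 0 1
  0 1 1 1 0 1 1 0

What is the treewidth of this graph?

2

A width-2 tree decomposition is:
Bags: B1 = {b, f, h}  B2 = {b, c, h}  B3 = {b, g, h}  B4 = {b, d, h}  B5 = {b, e, f}  B6 = {a, b, e}
Tree: B1–B2, B1–B3, B2–B4, B1–B5, B5–B6
Each bag holds 3 vertices, so the decomposition has width 2, which upper-bounds the treewidth. On the other hand G contains the 3-clique {a, b, e}. A clique must lie in a single bag of any decomposition, so no decomposition can have width below 2. Hence tw(G) = 2 exactly.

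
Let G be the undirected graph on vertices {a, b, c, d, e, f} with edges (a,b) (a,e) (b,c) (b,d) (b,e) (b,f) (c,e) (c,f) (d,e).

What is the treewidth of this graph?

A width-2 tree decomposition is:
Bags: B1 = {b, c, e}  B2 = {a, b, e}  B3 = {b, d, e}  B4 = {b, c, f}
Tree: B1–B2, B1–B3, B1–B4
Each bag holds 3 vertices, so the decomposition has width 2, which upper-bounds the treewidth. For the lower bound, the 3 vertices {b, d, e} are pairwise adjacent, and any tree decomposition puts a clique entirely inside one bag — forcing width ≥ 2. Hence tw(G) = 2 exactly.

2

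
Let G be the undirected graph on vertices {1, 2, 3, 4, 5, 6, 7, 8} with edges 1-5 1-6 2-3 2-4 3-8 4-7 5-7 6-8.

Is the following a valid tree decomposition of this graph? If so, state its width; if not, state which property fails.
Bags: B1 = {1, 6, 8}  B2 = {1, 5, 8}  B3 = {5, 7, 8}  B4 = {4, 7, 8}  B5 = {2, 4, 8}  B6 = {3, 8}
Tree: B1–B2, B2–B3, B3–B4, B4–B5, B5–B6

No — edge (2,3) lies in no bag.

A tree decomposition must satisfy three properties: every vertex lies in some bag; for every edge, both endpoints lie together in some bag; and for every vertex, the bags containing it form a connected subtree. Here edge (2,3) lies in no bag, so the decomposition is invalid.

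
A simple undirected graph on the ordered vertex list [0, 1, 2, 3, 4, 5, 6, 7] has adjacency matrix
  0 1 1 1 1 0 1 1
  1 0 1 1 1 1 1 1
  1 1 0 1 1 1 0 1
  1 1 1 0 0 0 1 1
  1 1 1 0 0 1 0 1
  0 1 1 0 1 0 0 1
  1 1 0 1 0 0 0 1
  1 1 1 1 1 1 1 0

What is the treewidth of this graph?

A width-4 tree decomposition is:
Bags: B1 = {0, 1, 2, 4, 7}  B2 = {1, 2, 4, 5, 7}  B3 = {0, 1, 2, 3, 7}  B4 = {0, 1, 3, 6, 7}
Tree: B1–B2, B1–B3, B3–B4
Every bag has size at most 5, so the width is 5 − 1 = 4 and tw(G) ≤ 4. For the lower bound, the 5 vertices {0, 1, 2, 3, 7} are pairwise adjacent, and any tree decomposition puts a clique entirely inside one bag — forcing width ≥ 4. Combining the bounds, tw(G) = 4.

4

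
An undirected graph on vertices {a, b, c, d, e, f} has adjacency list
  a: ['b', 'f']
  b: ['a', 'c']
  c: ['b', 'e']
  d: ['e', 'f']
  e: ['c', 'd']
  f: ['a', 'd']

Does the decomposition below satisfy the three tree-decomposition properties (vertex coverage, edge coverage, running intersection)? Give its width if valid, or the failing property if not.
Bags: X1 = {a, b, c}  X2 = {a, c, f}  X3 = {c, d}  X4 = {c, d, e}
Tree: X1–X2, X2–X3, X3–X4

No — edge (f,d) lies in no bag.

A tree decomposition must satisfy three properties: every vertex lies in some bag; for every edge, both endpoints lie together in some bag; and for every vertex, the bags containing it form a connected subtree. Here edge (f,d) lies in no bag, so the decomposition is invalid.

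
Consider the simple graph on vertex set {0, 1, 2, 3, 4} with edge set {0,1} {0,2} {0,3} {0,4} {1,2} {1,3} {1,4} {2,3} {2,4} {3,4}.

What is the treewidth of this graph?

4

A width-4 tree decomposition is:
Bags: B1 = {0, 1, 2, 3, 4}
Tree: (single bag)
A single bag containing all 5 vertices is trivially a valid decomposition of width 4. Conversely, {0, 1, 2, 3, 4} is a clique of size 5, and the vertices of any clique must share a bag in every tree decomposition; so some bag has ≥ 5 vertices and tw(G) ≥ 4. Combining the bounds, tw(G) = 4.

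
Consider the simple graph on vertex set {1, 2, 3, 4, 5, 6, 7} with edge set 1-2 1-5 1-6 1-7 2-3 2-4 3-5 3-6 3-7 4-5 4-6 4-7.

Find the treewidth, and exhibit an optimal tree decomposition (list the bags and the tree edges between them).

Treewidth 3.
One such decomposition:
Bags: B1 = {1, 2, 3, 4}  B2 = {1, 3, 4, 7}  B3 = {1, 3, 4, 6}  B4 = {1, 3, 4, 5}
Tree: B1–B2, B2–B3, B3–B4

The largest bag has 4 vertices, giving width 3; this decomposition certifies tw(G) ≤ 3. For the lower bound: the 4 vertex sets {2,4}, {3,7}, {1}, {6} are disjoint, each induces a connected subgraph, and every pair is joined by at least one edge of G. Contracting each set to a single vertex therefore yields K_{4} as a minor, and since treewidth is minor-monotone, tw(G) ≥ tw(K_{4}) = 3. Combining the bounds, tw(G) = 3.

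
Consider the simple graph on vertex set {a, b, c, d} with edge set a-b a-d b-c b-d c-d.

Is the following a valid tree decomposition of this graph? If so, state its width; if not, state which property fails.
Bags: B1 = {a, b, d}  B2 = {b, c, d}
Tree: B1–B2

Yes; width 2.

Vertex coverage: the bags together contain {a, b, c, d}, the full vertex set. Edge coverage: each edge of G has both endpoints in at least one bag. Running intersection: for every vertex, the bags containing it form a connected subtree. All three properties hold, so this is a valid tree decomposition of width max|bag| − 1 = 2, and hence tw(G) ≤ 2.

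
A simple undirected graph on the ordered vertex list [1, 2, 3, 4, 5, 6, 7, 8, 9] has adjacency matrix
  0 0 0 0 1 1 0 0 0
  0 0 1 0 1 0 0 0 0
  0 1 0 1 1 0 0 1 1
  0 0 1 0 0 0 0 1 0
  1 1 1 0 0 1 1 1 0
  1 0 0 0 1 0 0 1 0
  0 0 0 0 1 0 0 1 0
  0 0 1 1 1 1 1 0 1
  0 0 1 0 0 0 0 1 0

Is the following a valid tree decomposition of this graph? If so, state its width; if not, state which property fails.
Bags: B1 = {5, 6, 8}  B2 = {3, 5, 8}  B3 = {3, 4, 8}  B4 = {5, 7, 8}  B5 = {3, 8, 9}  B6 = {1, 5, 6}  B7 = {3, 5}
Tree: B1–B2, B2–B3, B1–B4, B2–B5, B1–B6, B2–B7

A tree decomposition must satisfy three properties: every vertex lies in some bag; for every edge, both endpoints lie together in some bag; and for every vertex, the bags containing it form a connected subtree. Here vertex 2 appears in no bag, so the decomposition is invalid.

No — vertex 2 appears in no bag.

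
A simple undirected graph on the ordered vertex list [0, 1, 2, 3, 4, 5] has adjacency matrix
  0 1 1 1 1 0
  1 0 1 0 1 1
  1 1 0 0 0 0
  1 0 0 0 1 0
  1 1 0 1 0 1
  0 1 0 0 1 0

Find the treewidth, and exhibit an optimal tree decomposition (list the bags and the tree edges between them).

Treewidth 2.
One such decomposition:
Bags: B1 = {0, 1, 4}  B2 = {1, 4, 5}  B3 = {0, 1, 2}  B4 = {0, 3, 4}
Tree: B1–B2, B1–B3, B1–B4

The largest bag has 3 vertices, giving width 2; this decomposition certifies tw(G) ≤ 2. Conversely, {0, 1, 2} is a clique of size 3, and the vertices of any clique must share a bag in every tree decomposition; so some bag has ≥ 3 vertices and tw(G) ≥ 2. The upper and lower bounds meet at 2, so that is the treewidth.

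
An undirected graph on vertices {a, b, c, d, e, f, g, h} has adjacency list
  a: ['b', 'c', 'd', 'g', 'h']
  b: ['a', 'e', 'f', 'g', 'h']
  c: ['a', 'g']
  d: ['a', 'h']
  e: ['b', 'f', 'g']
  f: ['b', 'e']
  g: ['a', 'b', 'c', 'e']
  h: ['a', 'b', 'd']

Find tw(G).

A width-2 tree decomposition is:
Bags: B1 = {a, b, g}  B2 = {a, b, h}  B3 = {b, e, g}  B4 = {b, e, f}  B5 = {a, d, h}  B6 = {a, c, g}
Tree: B1–B2, B1–B3, B3–B4, B2–B5, B1–B6
Each bag holds 3 vertices, so the decomposition has width 2, which upper-bounds the treewidth. For the lower bound, the 3 vertices {a, d, h} are pairwise adjacent, and any tree decomposition puts a clique entirely inside one bag — forcing width ≥ 2. The upper and lower bounds meet at 2, so that is the treewidth.

2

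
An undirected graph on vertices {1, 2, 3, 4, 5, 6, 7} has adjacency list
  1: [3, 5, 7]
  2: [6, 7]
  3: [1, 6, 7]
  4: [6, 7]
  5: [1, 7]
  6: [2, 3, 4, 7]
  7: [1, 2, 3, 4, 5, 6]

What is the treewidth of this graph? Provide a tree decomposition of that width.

Every bag has size at most 3, so the width is 3 − 1 = 2 and tw(G) ≤ 2. On the other hand G contains the 3-clique {1, 3, 7}. A clique must lie in a single bag of any decomposition, so no decomposition can have width below 2. The upper and lower bounds meet at 2, so that is the treewidth.

Treewidth 2.
One such decomposition:
Bags: B1 = {1, 3, 7}  B2 = {3, 6, 7}  B3 = {4, 6, 7}  B4 = {2, 6, 7}  B5 = {1, 5, 7}
Tree: B1–B2, B2–B3, B2–B4, B1–B5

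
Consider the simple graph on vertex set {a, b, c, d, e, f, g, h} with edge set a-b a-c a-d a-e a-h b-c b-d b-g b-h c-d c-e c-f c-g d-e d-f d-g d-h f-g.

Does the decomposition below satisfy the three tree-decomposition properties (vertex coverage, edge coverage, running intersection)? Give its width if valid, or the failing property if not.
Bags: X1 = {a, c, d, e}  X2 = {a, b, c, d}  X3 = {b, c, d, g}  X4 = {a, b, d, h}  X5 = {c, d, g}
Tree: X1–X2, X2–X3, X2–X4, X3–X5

No — vertex f appears in no bag.

A tree decomposition must satisfy three properties: every vertex lies in some bag; for every edge, both endpoints lie together in some bag; and for every vertex, the bags containing it form a connected subtree. Here vertex f appears in no bag, so the decomposition is invalid.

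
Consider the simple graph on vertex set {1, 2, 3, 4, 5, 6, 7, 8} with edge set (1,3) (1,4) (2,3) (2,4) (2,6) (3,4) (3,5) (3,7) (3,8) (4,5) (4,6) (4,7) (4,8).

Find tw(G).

A width-2 tree decomposition is:
Bags: B1 = {1, 3, 4}  B2 = {2, 3, 4}  B3 = {2, 4, 6}  B4 = {3, 4, 7}  B5 = {3, 4, 5}  B6 = {3, 4, 8}
Tree: B1–B2, B2–B3, B1–B4, B4–B5, B4–B6
Each bag holds 3 vertices, so the decomposition has width 2, which upper-bounds the treewidth. Conversely, {1, 3, 4} is a clique of size 3, and the vertices of any clique must share a bag in every tree decomposition; so some bag has ≥ 3 vertices and tw(G) ≥ 2. The upper and lower bounds meet at 2, so that is the treewidth.

2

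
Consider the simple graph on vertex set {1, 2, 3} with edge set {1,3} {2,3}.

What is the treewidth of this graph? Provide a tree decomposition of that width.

Treewidth 1.
One optimal decomposition is:
Bags: B1 = {1, 3}  B2 = {2, 3}
Tree: B1–B2

Every bag has size at most 2, so the width is 2 − 1 = 1 and tw(G) ≤ 1. G has an edge, so its treewidth is at least 1. Hence tw(G) = 1 exactly.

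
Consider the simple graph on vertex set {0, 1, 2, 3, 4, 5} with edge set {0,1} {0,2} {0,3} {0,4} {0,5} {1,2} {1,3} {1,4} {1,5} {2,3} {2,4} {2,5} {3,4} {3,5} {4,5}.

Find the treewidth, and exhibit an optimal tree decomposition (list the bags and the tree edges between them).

Treewidth 5.
One such decomposition:
Bags: B1 = {0, 1, 2, 3, 4, 5}
Tree: (single bag)

A single bag containing all 6 vertices is trivially a valid decomposition of width 5. For the lower bound, the 6 vertices {0, 1, 2, 3, 4, 5} are pairwise adjacent, and any tree decomposition puts a clique entirely inside one bag — forcing width ≥ 5. Therefore the treewidth is 5.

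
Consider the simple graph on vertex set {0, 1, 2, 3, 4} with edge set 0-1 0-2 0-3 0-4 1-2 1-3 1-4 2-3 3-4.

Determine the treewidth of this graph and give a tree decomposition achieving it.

Treewidth 3.
One such decomposition:
Bags: B1 = {0, 1, 3, 4}  B2 = {0, 1, 2, 3}
Tree: B1–B2

Every bag has size at most 4, so the width is 4 − 1 = 3 and tw(G) ≤ 3. On the other hand G contains the 4-clique {0, 1, 2, 3}. A clique must lie in a single bag of any decomposition, so no decomposition can have width below 3. Combining the bounds, tw(G) = 3.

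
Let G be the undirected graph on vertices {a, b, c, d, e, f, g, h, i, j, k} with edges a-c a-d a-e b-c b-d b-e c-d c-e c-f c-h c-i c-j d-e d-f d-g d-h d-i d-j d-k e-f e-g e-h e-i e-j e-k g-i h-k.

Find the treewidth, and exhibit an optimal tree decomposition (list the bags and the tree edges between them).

Treewidth 3.
One optimal decomposition is:
Bags: B1 = {d, e, g, i}  B2 = {c, d, e, i}  B3 = {c, d, e, f}  B4 = {b, c, d, e}  B5 = {c, d, e, h}  B6 = {a, c, d, e}  B7 = {c, d, e, j}  B8 = {d, e, h, k}
Tree: B1–B2, B2–B3, B3–B4, B4–B5, B5–B6, B3–B7, B5–B8

The largest bag has 4 vertices, giving width 3; this decomposition certifies tw(G) ≤ 3. For the lower bound, the 4 vertices {d, e, g, i} are pairwise adjacent, and any tree decomposition puts a clique entirely inside one bag — forcing width ≥ 3. Hence tw(G) = 3 exactly.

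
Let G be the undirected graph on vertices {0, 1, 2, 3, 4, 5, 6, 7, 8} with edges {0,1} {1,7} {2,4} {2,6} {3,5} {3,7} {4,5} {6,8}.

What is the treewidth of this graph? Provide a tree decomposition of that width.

Treewidth 1.
Bags: B1 = {0, 1}  B2 = {1, 7}  B3 = {3, 7}  B4 = {3, 5}  B5 = {4, 5}  B6 = {2, 4}  B7 = {2, 6}  B8 = {6, 8}
Tree: B1–B2, B2–B3, B3–B4, B4–B5, B5–B6, B6–B7, B7–B8

Every bag has size at most 2, so the width is 2 − 1 = 1 and tw(G) ≤ 1. Since G has at least one edge (e.g. 0–1), it is not an edgeless graph, so tw(G) ≥ 1. The upper and lower bounds meet at 1, so that is the treewidth.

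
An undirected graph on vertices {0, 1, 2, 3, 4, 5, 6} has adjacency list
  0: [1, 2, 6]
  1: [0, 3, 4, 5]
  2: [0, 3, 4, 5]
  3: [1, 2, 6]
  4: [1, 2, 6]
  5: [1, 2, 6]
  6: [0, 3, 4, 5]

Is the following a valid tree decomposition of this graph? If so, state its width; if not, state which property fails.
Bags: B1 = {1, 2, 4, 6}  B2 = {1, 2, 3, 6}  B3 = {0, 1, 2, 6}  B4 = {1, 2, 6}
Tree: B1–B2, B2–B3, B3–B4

No — vertex 5 appears in no bag.

A tree decomposition must satisfy three properties: every vertex lies in some bag; for every edge, both endpoints lie together in some bag; and for every vertex, the bags containing it form a connected subtree. Here vertex 5 appears in no bag, so the decomposition is invalid.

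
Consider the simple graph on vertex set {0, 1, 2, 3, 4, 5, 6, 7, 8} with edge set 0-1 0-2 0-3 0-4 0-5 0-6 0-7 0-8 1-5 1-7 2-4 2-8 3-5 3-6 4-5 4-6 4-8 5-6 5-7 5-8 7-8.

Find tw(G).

3

A width-3 tree decomposition is:
Bags: B1 = {0, 4, 5, 8}  B2 = {0, 5, 7, 8}  B3 = {0, 2, 4, 8}  B4 = {0, 4, 5, 6}  B5 = {0, 3, 5, 6}  B6 = {0, 1, 5, 7}
Tree: B1–B2, B1–B3, B1–B4, B4–B5, B2–B6
The largest bag has 4 vertices, giving width 3; this decomposition certifies tw(G) ≤ 3. On the other hand G contains the 4-clique {0, 2, 4, 8}. A clique must lie in a single bag of any decomposition, so no decomposition can have width below 3. Therefore the treewidth is 3.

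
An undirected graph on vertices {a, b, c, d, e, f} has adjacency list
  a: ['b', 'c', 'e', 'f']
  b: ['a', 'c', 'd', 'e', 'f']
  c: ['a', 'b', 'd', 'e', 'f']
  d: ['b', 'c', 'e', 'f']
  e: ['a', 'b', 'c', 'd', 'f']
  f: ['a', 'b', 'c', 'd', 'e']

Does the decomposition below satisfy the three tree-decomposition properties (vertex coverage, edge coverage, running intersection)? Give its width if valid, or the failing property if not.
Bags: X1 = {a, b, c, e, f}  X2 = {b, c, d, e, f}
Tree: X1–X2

Every vertex of G appears in some bag (union = {a, b, c, d, e, f}); every edge is covered by a bag; and for each vertex v the set of bags containing v is connected in the bag tree. The decomposition is therefore valid. The largest bag has 5 vertices, so the width is 4.

Yes; width 4.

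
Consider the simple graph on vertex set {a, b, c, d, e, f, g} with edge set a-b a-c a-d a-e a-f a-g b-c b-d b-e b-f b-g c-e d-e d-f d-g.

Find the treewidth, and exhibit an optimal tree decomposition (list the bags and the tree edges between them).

The largest bag has 4 vertices, giving width 3; this decomposition certifies tw(G) ≤ 3. For the lower bound, the 4 vertices {a, b, d, g} are pairwise adjacent, and any tree decomposition puts a clique entirely inside one bag — forcing width ≥ 3. The upper and lower bounds meet at 3, so that is the treewidth.

Treewidth 3.
One such decomposition:
Bags: B1 = {a, b, c, e}  B2 = {a, b, d, e}  B3 = {a, b, d, f}  B4 = {a, b, d, g}
Tree: B1–B2, B2–B3, B2–B4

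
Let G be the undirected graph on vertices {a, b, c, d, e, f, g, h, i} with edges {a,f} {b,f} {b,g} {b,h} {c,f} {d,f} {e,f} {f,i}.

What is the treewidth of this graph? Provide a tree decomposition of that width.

Treewidth 1.
One such decomposition:
Bags: B1 = {e, f}  B2 = {d, f}  B3 = {f, i}  B4 = {c, f}  B5 = {b, f}  B6 = {a, f}  B7 = {b, g}  B8 = {b, h}
Tree: B1–B2, B1–B3, B1–B4, B1–B5, B5–B6, B5–B7, B7–B8

Every bag has size at most 2, so the width is 2 − 1 = 1 and tw(G) ≤ 1. G has an edge, so its treewidth is at least 1. The upper and lower bounds meet at 1, so that is the treewidth.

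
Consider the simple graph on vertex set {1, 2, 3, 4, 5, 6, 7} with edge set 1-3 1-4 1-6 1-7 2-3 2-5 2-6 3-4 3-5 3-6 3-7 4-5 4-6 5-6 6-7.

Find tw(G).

3

A width-3 tree decomposition is:
Bags: B1 = {3, 4, 5, 6}  B2 = {1, 3, 4, 6}  B3 = {1, 3, 6, 7}  B4 = {2, 3, 5, 6}
Tree: B1–B2, B2–B3, B1–B4
The largest bag has 4 vertices, giving width 3; this decomposition certifies tw(G) ≤ 3. For the lower bound, the 4 vertices {1, 3, 4, 6} are pairwise adjacent, and any tree decomposition puts a clique entirely inside one bag — forcing width ≥ 3. The upper and lower bounds meet at 3, so that is the treewidth.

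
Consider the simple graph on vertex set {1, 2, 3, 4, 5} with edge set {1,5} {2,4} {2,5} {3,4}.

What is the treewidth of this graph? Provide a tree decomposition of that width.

Treewidth 1.
One optimal decomposition is:
Bags: B1 = {3, 4}  B2 = {2, 4}  B3 = {2, 5}  B4 = {1, 5}
Tree: B1–B2, B2–B3, B3–B4

Each bag holds 2 vertices, so the decomposition has width 1, which upper-bounds the treewidth. Since G has at least one edge (e.g. 3–4), it is not an edgeless graph, so tw(G) ≥ 1. Combining the bounds, tw(G) = 1.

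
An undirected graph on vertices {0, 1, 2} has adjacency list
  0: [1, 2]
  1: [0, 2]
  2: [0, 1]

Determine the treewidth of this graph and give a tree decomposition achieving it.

A single bag containing all 3 vertices is trivially a valid decomposition of width 2. For the lower bound, the 3 vertices {0, 1, 2} are pairwise adjacent, and any tree decomposition puts a clique entirely inside one bag — forcing width ≥ 2. The upper and lower bounds meet at 2, so that is the treewidth.

Treewidth 2.
One such decomposition:
Bags: B1 = {0, 1, 2}
Tree: (single bag)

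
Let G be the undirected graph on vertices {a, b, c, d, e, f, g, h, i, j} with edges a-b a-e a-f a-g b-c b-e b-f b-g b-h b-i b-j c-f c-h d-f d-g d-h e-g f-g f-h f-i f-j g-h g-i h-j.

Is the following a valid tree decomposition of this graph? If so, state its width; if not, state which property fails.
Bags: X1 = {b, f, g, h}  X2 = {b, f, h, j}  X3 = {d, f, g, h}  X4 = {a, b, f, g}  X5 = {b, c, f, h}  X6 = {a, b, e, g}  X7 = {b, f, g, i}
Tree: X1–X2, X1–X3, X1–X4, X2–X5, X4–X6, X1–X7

Every vertex of G appears in some bag (union = {a, b, c, d, e, f, g, h, i, j}); every edge is covered by a bag; and for each vertex v the set of bags containing v is connected in the bag tree. The decomposition is therefore valid. The largest bag has 4 vertices, so the width is 3.

Yes; width 3.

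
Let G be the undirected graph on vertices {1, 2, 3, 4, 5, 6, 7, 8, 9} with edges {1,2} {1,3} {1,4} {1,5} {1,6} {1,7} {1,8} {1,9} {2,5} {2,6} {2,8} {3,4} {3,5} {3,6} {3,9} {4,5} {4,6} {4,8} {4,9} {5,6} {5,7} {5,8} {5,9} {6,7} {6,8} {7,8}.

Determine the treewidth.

4

A width-4 tree decomposition is:
Bags: B1 = {1, 4, 5, 6, 8}  B2 = {1, 3, 4, 5, 6}  B3 = {1, 3, 4, 5, 9}  B4 = {1, 2, 5, 6, 8}  B5 = {1, 5, 6, 7, 8}
Tree: B1–B2, B2–B3, B1–B4, B4–B5
Every bag has size at most 5, so the width is 5 − 1 = 4 and tw(G) ≤ 4. On the other hand G contains the 5-clique {1, 3, 4, 5, 9}. A clique must lie in a single bag of any decomposition, so no decomposition can have width below 4. Combining the bounds, tw(G) = 4.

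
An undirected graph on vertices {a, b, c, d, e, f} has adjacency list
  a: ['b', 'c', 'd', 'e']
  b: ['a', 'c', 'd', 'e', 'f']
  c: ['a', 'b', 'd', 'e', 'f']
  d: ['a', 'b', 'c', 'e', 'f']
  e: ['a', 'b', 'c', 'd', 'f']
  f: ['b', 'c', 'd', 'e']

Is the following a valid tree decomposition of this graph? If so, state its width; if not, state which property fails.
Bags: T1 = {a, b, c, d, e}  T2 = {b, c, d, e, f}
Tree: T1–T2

Yes; width 4.

Checking the three conditions: (i) the bags cover all of {a, b, c, d, e, f}; (ii) for each edge, some bag contains both endpoints; (iii) the bags containing any fixed vertex form a subtree. All hold, so the decomposition is valid with width 5 − 1 = 4.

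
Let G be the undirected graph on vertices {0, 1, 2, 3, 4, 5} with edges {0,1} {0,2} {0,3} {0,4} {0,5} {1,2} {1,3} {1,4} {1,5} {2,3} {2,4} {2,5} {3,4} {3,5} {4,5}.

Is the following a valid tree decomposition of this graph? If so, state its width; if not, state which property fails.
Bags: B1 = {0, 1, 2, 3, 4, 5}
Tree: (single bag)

Yes; width 5.

Vertex coverage: the bags together contain {0, 1, 2, 3, 4, 5}, the full vertex set. Edge coverage: each edge of G has both endpoints in at least one bag. Running intersection: for every vertex, the bags containing it form a connected subtree. All three properties hold, so this is a valid tree decomposition of width max|bag| − 1 = 5, and hence tw(G) ≤ 5.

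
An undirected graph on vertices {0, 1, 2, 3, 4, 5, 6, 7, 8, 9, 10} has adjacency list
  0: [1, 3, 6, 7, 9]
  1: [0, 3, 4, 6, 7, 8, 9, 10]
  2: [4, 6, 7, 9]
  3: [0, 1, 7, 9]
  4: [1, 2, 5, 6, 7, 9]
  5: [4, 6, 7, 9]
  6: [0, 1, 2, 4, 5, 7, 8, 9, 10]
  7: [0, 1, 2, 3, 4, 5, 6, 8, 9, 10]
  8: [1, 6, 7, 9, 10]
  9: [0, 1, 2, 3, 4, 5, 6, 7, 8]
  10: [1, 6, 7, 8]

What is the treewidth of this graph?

A width-4 tree decomposition is:
Bags: B1 = {0, 1, 6, 7, 9}  B2 = {1, 4, 6, 7, 9}  B3 = {1, 6, 7, 8, 9}  B4 = {2, 4, 6, 7, 9}  B5 = {4, 5, 6, 7, 9}  B6 = {0, 1, 3, 7, 9}  B7 = {1, 6, 7, 8, 10}
Tree: B1–B2, B2–B3, B2–B4, B4–B5, B1–B6, B3–B7
The largest bag has 5 vertices, giving width 4; this decomposition certifies tw(G) ≤ 4. Conversely, {0, 1, 3, 7, 9} is a clique of size 5, and the vertices of any clique must share a bag in every tree decomposition; so some bag has ≥ 5 vertices and tw(G) ≥ 4. Hence tw(G) = 4 exactly.

4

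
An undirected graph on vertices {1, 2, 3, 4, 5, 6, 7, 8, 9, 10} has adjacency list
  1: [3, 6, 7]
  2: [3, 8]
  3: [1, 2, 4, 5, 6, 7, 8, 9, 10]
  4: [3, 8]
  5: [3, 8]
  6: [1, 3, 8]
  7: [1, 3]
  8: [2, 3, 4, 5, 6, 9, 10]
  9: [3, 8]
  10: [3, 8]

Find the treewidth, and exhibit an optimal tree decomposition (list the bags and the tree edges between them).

Every bag has size at most 3, so the width is 3 − 1 = 2 and tw(G) ≤ 2. On the other hand G contains the 3-clique {2, 3, 8}. A clique must lie in a single bag of any decomposition, so no decomposition can have width below 2. Therefore the treewidth is 2.

Treewidth 2.
Bags: B1 = {3, 6, 8}  B2 = {3, 5, 8}  B3 = {1, 3, 6}  B4 = {1, 3, 7}  B5 = {3, 8, 10}  B6 = {3, 4, 8}  B7 = {2, 3, 8}  B8 = {3, 8, 9}
Tree: B1–B2, B1–B3, B3–B4, B1–B5, B2–B6, B5–B7, B5–B8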